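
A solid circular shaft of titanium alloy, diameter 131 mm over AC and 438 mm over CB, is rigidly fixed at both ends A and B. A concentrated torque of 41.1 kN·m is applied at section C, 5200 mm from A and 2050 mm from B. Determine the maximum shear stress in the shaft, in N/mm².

Compatibility: T_A·a/J_AC = T_B·b/J_CB with T_A + T_B = T₀.
J_AC = 2.89×10^-5 m⁴, J_CB = 3.61×10^-3 m⁴, so T_A = T₀·(J_AC/a)/((J_AC/a)+(J_CB/b)) = 129.2 N·m, T_B = 40970 N·m.
τ in each portion: τ_AC = 2.93×10^5 Pa, τ_CB = 2.48×10^6 Pa; maximum is in CB.
τ_max = T_CB·r/J = 40970·0.219/3.61×10^-3 = 2.483×10^6 Pa.

2.48 N/mm²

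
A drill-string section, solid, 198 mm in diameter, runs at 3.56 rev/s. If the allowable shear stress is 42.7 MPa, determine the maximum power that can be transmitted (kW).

1460 kW

J = πd⁴/32 = π(0.198)⁴/32 = 1.509×10^-4 m⁴.
T_max = τ_allow·J/r = 4.27×10^7 × 1.509×10^-4 / 0.0990 = 65080 N·m.
ω = 2π·3.56 = 22.37 rad/s, so P_max = T_max·ω = 1.456×10^6 W.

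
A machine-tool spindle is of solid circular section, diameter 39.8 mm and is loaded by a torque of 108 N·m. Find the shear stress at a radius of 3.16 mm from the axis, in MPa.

J = πd⁴/32 = π(0.0398)⁴/32 = 2.463×10^-7 m⁴.
Shear stress varies linearly with radius: τ = T·r/J = 108.0 × 0.00316 / 2.463×10^-7 = 1.385×10^6 Pa.

1.39 MPa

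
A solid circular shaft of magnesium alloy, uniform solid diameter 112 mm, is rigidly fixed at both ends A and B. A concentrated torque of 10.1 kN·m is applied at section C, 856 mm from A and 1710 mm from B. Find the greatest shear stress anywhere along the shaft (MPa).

With uniform GJ and both ends fixed, compatibility θ_AC = θ_CB gives T_A·a = T_B·b, together with T_A + T_B = T₀.
T_A = T₀·b/(a+b) = 10100·1710/2566 = 6731 N·m; T_B = 3369 N·m.
τ in each portion: τ_AC = 2.44×10^7 Pa, τ_CB = 1.22×10^7 Pa; maximum is in AC.
τ_max = T_AC·r/J = 6731·0.0560/1.54×10^-5 = 2.440×10^7 Pa.

24.4 MPa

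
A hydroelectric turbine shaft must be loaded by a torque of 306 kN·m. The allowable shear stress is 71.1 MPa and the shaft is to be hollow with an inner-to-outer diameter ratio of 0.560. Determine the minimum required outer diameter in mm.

290 mm

For a hollow shaft with d_i/d_o = 0.560: τ_max = 16T/(π d_o³ (1−k⁴)), so d_o = [16T/(π τ_allow (1−k⁴))]^(1/3) = [16·306000/(π·7.11×10^7·0.9017)]^(1/3) = 0.2897 m.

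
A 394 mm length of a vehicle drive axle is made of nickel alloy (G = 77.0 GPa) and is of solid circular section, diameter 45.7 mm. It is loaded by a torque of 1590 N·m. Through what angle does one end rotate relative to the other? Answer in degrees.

J = πd⁴/32 = π(0.0457)⁴/32 = 4.282×10^-7 m⁴.
θ = T·L/(G·J) = 1590 × 0.394 / (77.0×10⁹ × 4.282×10^-7) = 0.01900 rad.

1.09°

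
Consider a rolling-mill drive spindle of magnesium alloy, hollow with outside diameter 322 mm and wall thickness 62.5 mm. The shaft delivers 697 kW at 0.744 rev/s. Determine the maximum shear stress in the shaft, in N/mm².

26.5 N/mm²

ω = 2π·0.744 = 4.675 rad/s, so T = P/ω = 697×10³ / 4.675 = 149100 N·m.
J = π(d_o⁴ − d_i⁴)/32 = π(0.322⁴ − 0.197⁴)/32 = 9.076×10^-4 m⁴.
τ_max = T·r/J = 149100 × 0.161 / 9.076×10^-4 = 2.645×10^7 Pa.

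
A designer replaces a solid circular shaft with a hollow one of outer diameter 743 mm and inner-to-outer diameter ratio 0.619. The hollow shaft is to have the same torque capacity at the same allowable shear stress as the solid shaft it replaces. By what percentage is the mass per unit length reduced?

Equal τ_max and T ⇒ the solid shaft needs d_s³ = d_o³(1−k⁴), so d_s = 743·(1−0.619⁴)^(1/3) = 704.7 mm.
Area ratio A_h/A_s = d_o²(1−k²)/d_s² = (1−k²)/(1−k⁴)^(2/3) = 0.6857.
Mass saving = 1 − 0.6857 = 31.4 %.

31.4 %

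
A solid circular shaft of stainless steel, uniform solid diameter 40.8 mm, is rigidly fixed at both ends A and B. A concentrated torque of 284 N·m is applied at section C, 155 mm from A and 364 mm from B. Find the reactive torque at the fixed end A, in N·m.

199 N·m

With uniform GJ and both ends fixed, compatibility θ_AC = θ_CB gives T_A·a = T_B·b, together with T_A + T_B = T₀.
T_A = T₀·b/(a+b) = 284.0·364/519.0 = 199.2 N·m; T_B = 84.82 N·m.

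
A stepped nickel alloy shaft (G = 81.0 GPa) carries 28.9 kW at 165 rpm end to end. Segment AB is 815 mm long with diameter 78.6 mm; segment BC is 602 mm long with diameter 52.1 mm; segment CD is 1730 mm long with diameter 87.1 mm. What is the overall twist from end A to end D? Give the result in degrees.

1.60°

ω = 2π·165/60 = 17.28 rad/s, so T = P/ω = 28.9×10³ / 17.28 = 1673 N·m.
J_AB = π(0.0786)⁴/32 = 3.75×10^-6 m⁴; J_BC = π(0.0521)⁴/32 = 7.23×10^-7 m⁴; J_CD = π(0.0871)⁴/32 = 5.65×10^-6 m⁴.
θ = (T/G)·Σ L_i/J_i = (1673/81.0×10⁹)·(0.815/3.75×10^-6 + 0.602/7.23×10^-7 + 1.73/5.65×10^-6) = 0.02800 rad.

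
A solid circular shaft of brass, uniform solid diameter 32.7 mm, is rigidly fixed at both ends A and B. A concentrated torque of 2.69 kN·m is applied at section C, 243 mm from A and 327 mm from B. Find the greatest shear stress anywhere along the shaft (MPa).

With uniform GJ and both ends fixed, compatibility θ_AC = θ_CB gives T_A·a = T_B·b, together with T_A + T_B = T₀.
T_A = T₀·b/(a+b) = 2690·327/570.0 = 1543 N·m; T_B = 1147 N·m.
τ in each portion: τ_AC = 2.25×10^8 Pa, τ_CB = 1.67×10^8 Pa; maximum is in AC.
τ_max = T_AC·r/J = 1543·0.0163/1.12×10^-7 = 2.248×10^8 Pa.

225 MPa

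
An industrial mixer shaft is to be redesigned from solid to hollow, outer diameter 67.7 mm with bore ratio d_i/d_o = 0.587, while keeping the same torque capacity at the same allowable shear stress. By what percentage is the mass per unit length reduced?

Equal τ_max and T ⇒ the solid shaft needs d_s³ = d_o³(1−k⁴), so d_s = 67.7·(1−0.587⁴)^(1/3) = 64.91 mm.
Area ratio A_h/A_s = d_o²(1−k²)/d_s² = (1−k²)/(1−k⁴)^(2/3) = 0.7131.
Mass saving = 1 − 0.7131 = 28.7 %.

28.7 %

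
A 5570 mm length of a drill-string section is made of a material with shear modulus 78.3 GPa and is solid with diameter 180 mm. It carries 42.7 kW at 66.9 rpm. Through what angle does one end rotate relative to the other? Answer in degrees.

0.241°

ω = 2π·66.9/60 = 7.006 rad/s, so T = P/ω = 42.7×10³ / 7.006 = 6095 N·m.
J = πd⁴/32 = π(0.180)⁴/32 = 1.031×10^-4 m⁴.
θ = T·L/(G·J) = 6095 × 5.57 / (78.3×10⁹ × 1.031×10^-4) = 4.207×10^-3 rad.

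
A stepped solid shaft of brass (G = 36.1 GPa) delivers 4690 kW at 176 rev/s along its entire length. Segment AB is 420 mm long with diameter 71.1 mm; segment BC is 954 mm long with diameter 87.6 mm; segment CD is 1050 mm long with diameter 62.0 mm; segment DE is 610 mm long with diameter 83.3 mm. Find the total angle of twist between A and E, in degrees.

ω = 2π·176 = 1106 rad/s, so T = P/ω = 4690×10³ / 1106 = 4241 N·m.
J_AB = π(0.0711)⁴/32 = 2.51×10^-6 m⁴; J_BC = π(0.0876)⁴/32 = 5.78×10^-6 m⁴; J_CD = π(0.0620)⁴/32 = 1.45×10^-6 m⁴; J_DE = π(0.0833)⁴/32 = 4.73×10^-6 m⁴.
θ = (T/G)·Σ L_i/J_i = (4241/36.1×10⁹)·(0.420/2.51×10^-6 + 0.954/5.78×10^-6 + 1.05/1.45×10^-6 + 0.610/4.73×10^-6) = 0.1392 rad.

7.98°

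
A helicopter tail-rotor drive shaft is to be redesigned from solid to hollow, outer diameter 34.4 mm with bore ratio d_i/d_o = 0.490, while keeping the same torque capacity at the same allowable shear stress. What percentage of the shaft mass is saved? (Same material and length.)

20.9 %

Equal τ_max and T ⇒ the solid shaft needs d_s³ = d_o³(1−k⁴), so d_s = 34.4·(1−0.490⁴)^(1/3) = 33.73 mm.
Area ratio A_h/A_s = d_o²(1−k²)/d_s² = (1−k²)/(1−k⁴)^(2/3) = 0.7906.
Mass saving = 1 − 0.7906 = 20.9 %.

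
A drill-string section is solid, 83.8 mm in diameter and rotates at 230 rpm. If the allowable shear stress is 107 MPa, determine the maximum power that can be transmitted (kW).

298 kW

J = πd⁴/32 = π(0.0838)⁴/32 = 4.841×10^-6 m⁴.
T_max = τ_allow·J/r = 1.07×10^8 × 4.841×10^-6 / 0.0419 = 12360 N·m.
ω = 2π·230/60 = 24.09 rad/s, so P_max = T_max·ω = 2.978×10^5 W.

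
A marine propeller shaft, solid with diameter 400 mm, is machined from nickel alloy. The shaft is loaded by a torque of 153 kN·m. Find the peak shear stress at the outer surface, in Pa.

J = πd⁴/32 = π(0.400)⁴/32 = 2.513×10^-3 m⁴.
τ_max = T·r/J = 153000 × 0.200 / 2.513×10^-3 = 1.218×10^7 Pa.

1.22e7 Pa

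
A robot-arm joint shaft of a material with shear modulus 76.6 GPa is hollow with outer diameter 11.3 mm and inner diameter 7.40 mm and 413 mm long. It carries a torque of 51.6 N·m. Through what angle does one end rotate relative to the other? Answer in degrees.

J = π(d_o⁴ − d_i⁴)/32 = π(0.0113⁴ − 0.00740⁴)/32 = 1.306×10^-9 m⁴.
θ = T·L/(G·J) = 51.60 × 0.413 / (76.6×10⁹ × 1.306×10^-9) = 0.2130 rad.

12.2°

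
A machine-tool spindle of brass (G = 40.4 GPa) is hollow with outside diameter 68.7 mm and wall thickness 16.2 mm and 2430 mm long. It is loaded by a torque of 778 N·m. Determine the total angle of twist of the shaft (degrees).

1.33°

J = π(d_o⁴ − d_i⁴)/32 = π(0.0687⁴ − 0.0363⁴)/32 = 2.016×10^-6 m⁴.
θ = T·L/(G·J) = 778.0 × 2.43 / (40.4×10⁹ × 2.016×10^-6) = 0.02321 rad.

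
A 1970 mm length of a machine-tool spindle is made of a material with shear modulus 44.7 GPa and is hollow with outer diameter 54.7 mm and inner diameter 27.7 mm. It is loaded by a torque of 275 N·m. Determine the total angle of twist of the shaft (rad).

0.0148 rad

J = π(d_o⁴ − d_i⁴)/32 = π(0.0547⁴ − 0.0277⁴)/32 = 8.211×10^-7 m⁴.
θ = T·L/(G·J) = 275.0 × 1.97 / (44.7×10⁹ × 8.211×10^-7) = 0.01476 rad.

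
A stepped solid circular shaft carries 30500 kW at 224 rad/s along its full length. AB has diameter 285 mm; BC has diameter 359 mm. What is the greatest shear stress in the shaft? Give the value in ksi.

4.34 ksi

ω = 224 rad/s, so T = P/ω = 30500×10³ / 224.0 = 136200 N·m.
Under the same torque, τ_max = 16T/(πd³) is largest where d is smallest — segment AB (d = 285 mm).
τ_max = 16·136200/(π·(0.285)³) = 2.996×10^7 Pa.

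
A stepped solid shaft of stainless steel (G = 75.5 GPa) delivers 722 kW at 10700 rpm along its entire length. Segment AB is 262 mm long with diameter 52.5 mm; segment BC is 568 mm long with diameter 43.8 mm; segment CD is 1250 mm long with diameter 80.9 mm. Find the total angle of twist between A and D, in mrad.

ω = 2π·10700/60 = 1121 rad/s, so T = P/ω = 722×10³ / 1121 = 644.4 N·m.
J_AB = π(0.0525)⁴/32 = 7.46×10^-7 m⁴; J_BC = π(0.0438)⁴/32 = 3.61×10^-7 m⁴; J_CD = π(0.0809)⁴/32 = 4.21×10^-6 m⁴.
θ = (T/G)·Σ L_i/J_i = (644.4/75.5×10⁹)·(0.262/7.46×10^-7 + 0.568/3.61×10^-7 + 1.25/4.21×10^-6) = 0.01895 rad.

19.0 mrad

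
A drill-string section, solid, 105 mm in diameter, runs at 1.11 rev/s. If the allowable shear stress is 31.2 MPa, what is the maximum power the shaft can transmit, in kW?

49.5 kW

J = πd⁴/32 = π(0.105)⁴/32 = 1.193×10^-5 m⁴.
T_max = τ_allow·J/r = 3.12×10^7 × 1.193×10^-5 / 0.0525 = 7092 N·m.
ω = 2π·1.11 = 6.974 rad/s, so P_max = T_max·ω = 4.946×10^4 W.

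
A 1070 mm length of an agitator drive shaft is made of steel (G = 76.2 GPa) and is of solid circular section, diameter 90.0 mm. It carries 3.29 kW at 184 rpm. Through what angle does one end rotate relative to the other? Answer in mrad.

0.372 mrad

ω = 2π·184/60 = 19.27 rad/s, so T = P/ω = 3.29×10³ / 19.27 = 170.7 N·m.
J = πd⁴/32 = π(0.0900)⁴/32 = 6.441×10^-6 m⁴.
θ = T·L/(G·J) = 170.7 × 1.07 / (76.2×10⁹ × 6.441×10^-6) = 3.722×10^-4 rad.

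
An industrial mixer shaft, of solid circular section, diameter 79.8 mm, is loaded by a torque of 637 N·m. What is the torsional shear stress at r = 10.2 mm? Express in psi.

237 psi

J = πd⁴/32 = π(0.0798)⁴/32 = 3.981×10^-6 m⁴.
Shear stress varies linearly with radius: τ = T·r/J = 637.0 × 0.0102 / 3.981×10^-6 = 1.632×10^6 Pa.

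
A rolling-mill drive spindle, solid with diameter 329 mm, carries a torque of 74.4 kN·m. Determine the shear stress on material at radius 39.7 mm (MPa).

2.57 MPa

J = πd⁴/32 = π(0.329)⁴/32 = 1.150×10^-3 m⁴.
Shear stress varies linearly with radius: τ = T·r/J = 74400 × 0.0397 / 1.150×10^-3 = 2.568×10^6 Pa.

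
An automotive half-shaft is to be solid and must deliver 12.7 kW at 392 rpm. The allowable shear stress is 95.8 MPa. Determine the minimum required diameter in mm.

25.4 mm

ω = 2π·392/60 = 41.05 rad/s, so T = P/ω = 12.7×10³ / 41.05 = 309.4 N·m.
For a solid shaft τ_max = 16T/(πd³), so d = (16T/(π τ_allow))^(1/3) = (16·309.4/(π·9.58×10^7))^(1/3) = 0.02543 m.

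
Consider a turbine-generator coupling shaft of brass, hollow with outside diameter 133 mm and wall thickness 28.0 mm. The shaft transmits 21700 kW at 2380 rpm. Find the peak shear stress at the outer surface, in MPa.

ω = 2π·2380/60 = 249.2 rad/s, so T = P/ω = 21700×10³ / 249.2 = 87070 N·m.
J = π(d_o⁴ − d_i⁴)/32 = π(0.133⁴ − 0.0770⁴)/32 = 2.727×10^-5 m⁴.
τ_max = T·r/J = 87070 × 0.0665 / 2.727×10^-5 = 2.123×10^8 Pa.

212 MPa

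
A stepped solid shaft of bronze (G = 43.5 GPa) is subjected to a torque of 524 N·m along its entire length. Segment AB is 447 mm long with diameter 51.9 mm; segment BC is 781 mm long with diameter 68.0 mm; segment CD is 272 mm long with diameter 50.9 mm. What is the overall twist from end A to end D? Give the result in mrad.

J_AB = π(0.0519)⁴/32 = 7.12×10^-7 m⁴; J_BC = π(0.0680)⁴/32 = 2.10×10^-6 m⁴; J_CD = π(0.0509)⁴/32 = 6.59×10^-7 m⁴.
θ = (T/G)·Σ L_i/J_i = (524.0/43.5×10⁹)·(0.447/7.12×10^-7 + 0.781/2.10×10^-6 + 0.272/6.59×10^-7) = 0.01701 rad.

17.0 mrad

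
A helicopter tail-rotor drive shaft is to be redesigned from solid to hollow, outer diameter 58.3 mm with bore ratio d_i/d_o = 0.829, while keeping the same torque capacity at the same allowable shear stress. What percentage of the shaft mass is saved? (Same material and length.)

Equal τ_max and T ⇒ the solid shaft needs d_s³ = d_o³(1−k⁴), so d_s = 58.3·(1−0.829⁴)^(1/3) = 47.11 mm.
Area ratio A_h/A_s = d_o²(1−k²)/d_s² = (1−k²)/(1−k⁴)^(2/3) = 0.4789.
Mass saving = 1 − 0.4789 = 52.1 %.

52.1 %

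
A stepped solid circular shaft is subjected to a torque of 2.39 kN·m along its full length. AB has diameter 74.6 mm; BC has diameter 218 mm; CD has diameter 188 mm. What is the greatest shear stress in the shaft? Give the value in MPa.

Under the same torque, τ_max = 16T/(πd³) is largest where d is smallest — segment AB (d = 74.6 mm).
τ_max = 16·2390/(π·(0.0746)³) = 2.932×10^7 Pa.

29.3 MPa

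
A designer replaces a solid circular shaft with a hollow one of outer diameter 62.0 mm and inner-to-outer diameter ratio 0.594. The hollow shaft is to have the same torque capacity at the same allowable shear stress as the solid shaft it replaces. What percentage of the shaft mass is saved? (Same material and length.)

Equal τ_max and T ⇒ the solid shaft needs d_s³ = d_o³(1−k⁴), so d_s = 62.0·(1−0.594⁴)^(1/3) = 59.31 mm.
Area ratio A_h/A_s = d_o²(1−k²)/d_s² = (1−k²)/(1−k⁴)^(2/3) = 0.7071.
Mass saving = 1 − 0.7071 = 29.3 %.

29.3 %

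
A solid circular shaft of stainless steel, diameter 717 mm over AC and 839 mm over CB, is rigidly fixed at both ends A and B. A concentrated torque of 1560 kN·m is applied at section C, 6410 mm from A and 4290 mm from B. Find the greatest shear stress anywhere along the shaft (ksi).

Compatibility: T_A·a/J_AC = T_B·b/J_CB with T_A + T_B = T₀.
J_AC = 0.0259 m⁴, J_CB = 0.0486 m⁴, so T_A = T₀·(J_AC/a)/((J_AC/a)+(J_CB/b)) = 410400 N·m, T_B = 1.150e6 N·m.
τ in each portion: τ_AC = 5.67×10^6 Pa, τ_CB = 9.91×10^6 Pa; maximum is in CB.
τ_max = T_CB·r/J = 1.150e6·0.419/0.0486 = 9.914×10^6 Pa.

1.44 ksi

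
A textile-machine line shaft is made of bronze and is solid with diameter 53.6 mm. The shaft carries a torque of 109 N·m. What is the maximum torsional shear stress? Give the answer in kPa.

3600 kPa

J = πd⁴/32 = π(0.0536)⁴/32 = 8.103×10^-7 m⁴.
τ_max = T·r/J = 109.0 × 0.0268 / 8.103×10^-7 = 3.605×10^6 Pa.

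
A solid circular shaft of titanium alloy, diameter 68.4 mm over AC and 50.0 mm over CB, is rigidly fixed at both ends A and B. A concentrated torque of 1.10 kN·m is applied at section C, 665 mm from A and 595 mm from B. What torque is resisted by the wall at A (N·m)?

834 N·m

Compatibility: T_A·a/J_AC = T_B·b/J_CB with T_A + T_B = T₀.
J_AC = 2.15×10^-6 m⁴, J_CB = 6.14×10^-7 m⁴, so T_A = T₀·(J_AC/a)/((J_AC/a)+(J_CB/b)) = 833.9 N·m, T_B = 266.1 N·m.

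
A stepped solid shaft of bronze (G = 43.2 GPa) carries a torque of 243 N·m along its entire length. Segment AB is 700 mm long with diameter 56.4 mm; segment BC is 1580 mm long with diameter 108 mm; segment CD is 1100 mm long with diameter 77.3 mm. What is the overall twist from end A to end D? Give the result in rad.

0.00639 rad

J_AB = π(0.0564)⁴/32 = 9.93×10^-7 m⁴; J_BC = π(0.108)⁴/32 = 1.34×10^-5 m⁴; J_CD = π(0.0773)⁴/32 = 3.51×10^-6 m⁴.
θ = (T/G)·Σ L_i/J_i = (243.0/43.2×10⁹)·(0.700/9.93×10^-7 + 1.58/1.34×10^-5 + 1.10/3.51×10^-6) = 6.394×10^-3 rad.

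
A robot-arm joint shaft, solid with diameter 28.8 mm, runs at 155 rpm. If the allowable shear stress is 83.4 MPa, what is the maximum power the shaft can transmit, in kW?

J = πd⁴/32 = π(0.0288)⁴/32 = 6.754×10^-8 m⁴.
T_max = τ_allow·J/r = 8.34×10^7 × 6.754×10^-8 / 0.0144 = 391.2 N·m.
ω = 2π·155/60 = 16.23 rad/s, so P_max = T_max·ω = 6349 W.

6.35 kW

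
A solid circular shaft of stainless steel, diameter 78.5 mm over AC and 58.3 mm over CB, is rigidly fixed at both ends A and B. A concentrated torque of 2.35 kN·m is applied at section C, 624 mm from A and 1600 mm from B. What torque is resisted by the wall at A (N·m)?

2100 N·m

Compatibility: T_A·a/J_AC = T_B·b/J_CB with T_A + T_B = T₀.
J_AC = 3.73×10^-6 m⁴, J_CB = 1.13×10^-6 m⁴, so T_A = T₀·(J_AC/a)/((J_AC/a)+(J_CB/b)) = 2101 N·m, T_B = 249.2 N·m.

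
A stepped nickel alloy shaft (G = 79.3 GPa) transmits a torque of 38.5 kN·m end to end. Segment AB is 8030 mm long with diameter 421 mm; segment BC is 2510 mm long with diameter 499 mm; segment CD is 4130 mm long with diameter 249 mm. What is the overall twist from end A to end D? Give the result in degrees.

J_AB = π(0.421)⁴/32 = 3.08×10^-3 m⁴; J_BC = π(0.499)⁴/32 = 6.09×10^-3 m⁴; J_CD = π(0.249)⁴/32 = 3.77×10^-4 m⁴.
θ = (T/G)·Σ L_i/J_i = (38500/79.3×10⁹)·(8.03/3.08×10^-3 + 2.51/6.09×10^-3 + 4.13/3.77×10^-4) = 6.777×10^-3 rad.

0.388°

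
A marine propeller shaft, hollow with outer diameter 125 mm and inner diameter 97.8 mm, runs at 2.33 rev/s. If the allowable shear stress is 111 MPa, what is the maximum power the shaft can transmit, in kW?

J = π(d_o⁴ − d_i⁴)/32 = π(0.125⁴ − 0.0978⁴)/32 = 1.499×10^-5 m⁴.
T_max = τ_allow·J/r = 1.11×10^8 × 1.499×10^-5 / 0.0625 = 26620 N·m.
ω = 2π·2.33 = 14.64 rad/s, so P_max = T_max·ω = 3.897×10^5 W.

390 kW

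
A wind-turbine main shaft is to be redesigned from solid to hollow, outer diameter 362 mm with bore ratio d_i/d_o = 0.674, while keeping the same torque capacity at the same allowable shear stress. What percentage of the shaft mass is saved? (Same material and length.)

Equal τ_max and T ⇒ the solid shaft needs d_s³ = d_o³(1−k⁴), so d_s = 362·(1−0.674⁴)^(1/3) = 335.2 mm.
Area ratio A_h/A_s = d_o²(1−k²)/d_s² = (1−k²)/(1−k⁴)^(2/3) = 0.6366.
Mass saving = 1 − 0.6366 = 36.3 %.

36.3 %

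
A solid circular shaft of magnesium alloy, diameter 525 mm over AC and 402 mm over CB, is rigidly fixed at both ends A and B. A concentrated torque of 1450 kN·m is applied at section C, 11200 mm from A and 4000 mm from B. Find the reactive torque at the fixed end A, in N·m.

Compatibility: T_A·a/J_AC = T_B·b/J_CB with T_A + T_B = T₀.
J_AC = 7.46×10^-3 m⁴, J_CB = 2.56×10^-3 m⁴, so T_A = T₀·(J_AC/a)/((J_AC/a)+(J_CB/b)) = 738800 N·m, T_B = 711200 N·m.

739000 N·m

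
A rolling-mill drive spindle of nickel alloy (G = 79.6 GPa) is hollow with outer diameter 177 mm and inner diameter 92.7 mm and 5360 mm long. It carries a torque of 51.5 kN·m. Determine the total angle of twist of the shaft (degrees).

J = π(d_o⁴ − d_i⁴)/32 = π(0.177⁴ − 0.0927⁴)/32 = 8.911×10^-5 m⁴.
θ = T·L/(G·J) = 51500 × 5.36 / (79.6×10⁹ × 8.911×10^-5) = 0.03892 rad.

2.23°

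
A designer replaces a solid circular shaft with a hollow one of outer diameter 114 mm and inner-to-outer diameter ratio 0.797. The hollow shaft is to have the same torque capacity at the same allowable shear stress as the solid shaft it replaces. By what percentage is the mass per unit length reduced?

48.5 %

Equal τ_max and T ⇒ the solid shaft needs d_s³ = d_o³(1−k⁴), so d_s = 114·(1−0.797⁴)^(1/3) = 95.96 mm.
Area ratio A_h/A_s = d_o²(1−k²)/d_s² = (1−k²)/(1−k⁴)^(2/3) = 0.5148.
Mass saving = 1 − 0.5148 = 48.5 %.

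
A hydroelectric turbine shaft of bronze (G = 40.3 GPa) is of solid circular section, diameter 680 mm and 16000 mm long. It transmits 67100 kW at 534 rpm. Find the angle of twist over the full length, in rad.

ω = 2π·534/60 = 55.92 rad/s, so T = P/ω = 67100×10³ / 55.92 = 1.200e6 N·m.
J = πd⁴/32 = π(0.680)⁴/32 = 0.02099 m⁴.
θ = T·L/(G·J) = 1.200e6 × 16.0 / (40.3×10⁹ × 0.02099) = 0.02270 rad.

0.0227 rad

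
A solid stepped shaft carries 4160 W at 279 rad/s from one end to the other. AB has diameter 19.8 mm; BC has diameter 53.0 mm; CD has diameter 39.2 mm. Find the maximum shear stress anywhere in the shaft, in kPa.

ω = 279 rad/s, so T = P/ω = 4160 / 279.0 = 14.91 N·m.
Under the same torque, τ_max = 16T/(πd³) is largest where d is smallest — segment AB (d = 19.8 mm).
τ_max = 16·14.91/(π·(0.0198)³) = 9.783×10^6 Pa.

9780 kPa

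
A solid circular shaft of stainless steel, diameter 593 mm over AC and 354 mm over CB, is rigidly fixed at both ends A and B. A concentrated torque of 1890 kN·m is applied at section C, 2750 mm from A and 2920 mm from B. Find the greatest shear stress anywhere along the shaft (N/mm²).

Compatibility: T_A·a/J_AC = T_B·b/J_CB with T_A + T_B = T₀.
J_AC = 0.0121 m⁴, J_CB = 1.54×10^-3 m⁴, so T_A = T₀·(J_AC/a)/((J_AC/a)+(J_CB/b)) = 1.688e6 N·m, T_B = 201900 N·m.
τ in each portion: τ_AC = 4.12×10^7 Pa, τ_CB = 2.32×10^7 Pa; maximum is in AC.
τ_max = T_AC·r/J = 1.688e6·0.296/0.0121 = 4.123×10^7 Pa.

41.2 N/mm²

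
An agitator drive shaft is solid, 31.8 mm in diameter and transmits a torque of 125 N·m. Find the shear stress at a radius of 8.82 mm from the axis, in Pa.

1.10e7 Pa

J = πd⁴/32 = π(0.0318)⁴/32 = 1.004×10^-7 m⁴.
Shear stress varies linearly with radius: τ = T·r/J = 125.0 × 0.00882 / 1.004×10^-7 = 1.098×10^7 Pa.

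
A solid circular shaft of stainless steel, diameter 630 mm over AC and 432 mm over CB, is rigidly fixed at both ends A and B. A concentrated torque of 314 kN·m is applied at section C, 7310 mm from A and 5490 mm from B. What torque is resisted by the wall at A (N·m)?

243000 N·m

Compatibility: T_A·a/J_AC = T_B·b/J_CB with T_A + T_B = T₀.
J_AC = 0.0155 m⁴, J_CB = 3.42×10^-3 m⁴, so T_A = T₀·(J_AC/a)/((J_AC/a)+(J_CB/b)) = 242600 N·m, T_B = 71410 N·m.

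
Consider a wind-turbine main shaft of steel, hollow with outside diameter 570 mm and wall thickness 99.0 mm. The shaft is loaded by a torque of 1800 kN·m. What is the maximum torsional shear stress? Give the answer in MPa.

60.5 MPa

J = π(d_o⁴ − d_i⁴)/32 = π(0.570⁴ − 0.372⁴)/32 = 8.483×10^-3 m⁴.
τ_max = T·r/J = 1.800e6 × 0.285 / 8.483×10^-3 = 6.047×10^7 Pa.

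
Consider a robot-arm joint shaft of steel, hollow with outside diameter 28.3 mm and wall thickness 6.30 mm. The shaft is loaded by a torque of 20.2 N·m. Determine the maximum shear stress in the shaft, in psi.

727 psi

J = π(d_o⁴ − d_i⁴)/32 = π(0.0283⁴ − 0.0157⁴)/32 = 5.701×10^-8 m⁴.
τ_max = T·r/J = 20.20 × 0.0142 / 5.701×10^-8 = 5.014×10^6 Pa.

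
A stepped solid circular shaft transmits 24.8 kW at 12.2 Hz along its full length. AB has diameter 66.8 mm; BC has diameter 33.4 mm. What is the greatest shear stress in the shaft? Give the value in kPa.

ω = 2π·12.2 = 76.65 rad/s, so T = P/ω = 24.8×10³ / 76.65 = 323.5 N·m.
Under the same torque, τ_max = 16T/(πd³) is largest where d is smallest — segment BC (d = 33.4 mm).
τ_max = 16·323.5/(π·(0.0334)³) = 4.422×10^7 Pa.

44200 kPa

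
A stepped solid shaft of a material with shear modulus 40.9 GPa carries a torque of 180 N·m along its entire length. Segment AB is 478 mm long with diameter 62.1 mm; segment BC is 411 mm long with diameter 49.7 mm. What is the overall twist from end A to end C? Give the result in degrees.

0.256°

J_AB = π(0.0621)⁴/32 = 1.46×10^-6 m⁴; J_BC = π(0.0497)⁴/32 = 5.99×10^-7 m⁴.
θ = (T/G)·Σ L_i/J_i = (180.0/40.9×10⁹)·(0.478/1.46×10^-6 + 0.411/5.99×10^-7) = 4.461×10^-3 rad.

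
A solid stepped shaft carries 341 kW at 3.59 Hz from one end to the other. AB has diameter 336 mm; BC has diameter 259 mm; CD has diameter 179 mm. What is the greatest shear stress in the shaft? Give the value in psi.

1950 psi

ω = 2π·3.59 = 22.56 rad/s, so T = P/ω = 341×10³ / 22.56 = 15120 N·m.
Under the same torque, τ_max = 16T/(πd³) is largest where d is smallest — segment CD (d = 179 mm).
τ_max = 16·15120/(π·(0.179)³) = 1.342×10^7 Pa.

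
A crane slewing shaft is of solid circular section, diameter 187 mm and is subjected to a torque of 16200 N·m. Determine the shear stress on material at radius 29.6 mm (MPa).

J = πd⁴/32 = π(0.187)⁴/32 = 1.201×10^-4 m⁴.
Shear stress varies linearly with radius: τ = T·r/J = 16200 × 0.0296 / 1.201×10^-4 = 3.994×10^6 Pa.

3.99 MPa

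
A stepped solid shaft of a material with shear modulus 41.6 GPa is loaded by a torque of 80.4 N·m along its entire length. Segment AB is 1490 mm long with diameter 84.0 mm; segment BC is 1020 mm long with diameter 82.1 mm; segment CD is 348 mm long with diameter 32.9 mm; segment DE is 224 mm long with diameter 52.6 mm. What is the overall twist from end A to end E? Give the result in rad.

0.00745 rad

J_AB = π(0.0840)⁴/32 = 4.89×10^-6 m⁴; J_BC = π(0.0821)⁴/32 = 4.46×10^-6 m⁴; J_CD = π(0.0329)⁴/32 = 1.15×10^-7 m⁴; J_DE = π(0.0526)⁴/32 = 7.52×10^-7 m⁴.
θ = (T/G)·Σ L_i/J_i = (80.40/41.6×10⁹)·(1.49/4.89×10^-6 + 1.02/4.46×10^-6 + 0.348/1.15×10^-7 + 0.224/7.52×10^-7) = 7.455×10^-3 rad.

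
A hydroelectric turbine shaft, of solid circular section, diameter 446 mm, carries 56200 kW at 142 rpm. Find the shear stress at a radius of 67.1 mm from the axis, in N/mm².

ω = 2π·142/60 = 14.87 rad/s, so T = P/ω = 56200×10³ / 14.87 = 3.779e6 N·m.
J = πd⁴/32 = π(0.446)⁴/32 = 3.885×10^-3 m⁴.
Shear stress varies linearly with radius: τ = T·r/J = 3.779e6 × 0.0671 / 3.885×10^-3 = 6.528×10^7 Pa.

65.3 N/mm²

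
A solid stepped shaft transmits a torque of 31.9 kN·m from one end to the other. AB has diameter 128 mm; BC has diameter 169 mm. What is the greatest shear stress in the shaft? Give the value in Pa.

Under the same torque, τ_max = 16T/(πd³) is largest where d is smallest — segment AB (d = 128 mm).
τ_max = 16·31900/(π·(0.128)³) = 7.747×10^7 Pa.

7.75e7 Pa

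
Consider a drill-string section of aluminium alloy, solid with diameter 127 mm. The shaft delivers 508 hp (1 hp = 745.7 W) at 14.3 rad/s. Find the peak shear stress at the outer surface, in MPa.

65.9 MPa

ω = 14.3 rad/s, so T = P/ω = 508×745.7 / 14.30 = 26490 N·m.
J = πd⁴/32 = π(0.127)⁴/32 = 2.554×10^-5 m⁴.
τ_max = T·r/J = 26490 × 0.0635 / 2.554×10^-5 = 6.586×10^7 Pa.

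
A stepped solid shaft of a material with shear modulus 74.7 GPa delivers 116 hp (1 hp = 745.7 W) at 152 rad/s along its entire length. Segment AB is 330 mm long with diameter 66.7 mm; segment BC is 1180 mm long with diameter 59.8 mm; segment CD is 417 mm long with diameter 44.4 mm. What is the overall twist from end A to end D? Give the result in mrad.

16.8 mrad

ω = 152 rad/s, so T = P/ω = 116×745.7 / 152.0 = 569.1 N·m.
J_AB = π(0.0667)⁴/32 = 1.94×10^-6 m⁴; J_BC = π(0.0598)⁴/32 = 1.26×10^-6 m⁴; J_CD = π(0.0444)⁴/32 = 3.82×10^-7 m⁴.
θ = (T/G)·Σ L_i/J_i = (569.1/74.7×10⁹)·(0.330/1.94×10^-6 + 1.18/1.26×10^-6 + 0.417/3.82×10^-7) = 0.01678 rad.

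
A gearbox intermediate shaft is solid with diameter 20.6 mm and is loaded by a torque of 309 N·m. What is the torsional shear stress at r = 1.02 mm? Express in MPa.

17.8 MPa

J = πd⁴/32 = π(0.0206)⁴/32 = 1.768×10^-8 m⁴.
Shear stress varies linearly with radius: τ = T·r/J = 309.0 × 0.00102 / 1.768×10^-8 = 1.783×10^7 Pa.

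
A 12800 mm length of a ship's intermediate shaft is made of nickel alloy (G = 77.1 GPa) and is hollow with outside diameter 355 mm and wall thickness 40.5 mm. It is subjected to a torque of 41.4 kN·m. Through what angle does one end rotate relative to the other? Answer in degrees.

0.391°

J = π(d_o⁴ − d_i⁴)/32 = π(0.355⁴ − 0.274⁴)/32 = 1.006×10^-3 m⁴.
θ = T·L/(G·J) = 41400 × 12.8 / (77.1×10⁹ × 1.006×10^-3) = 6.833×10^-3 rad.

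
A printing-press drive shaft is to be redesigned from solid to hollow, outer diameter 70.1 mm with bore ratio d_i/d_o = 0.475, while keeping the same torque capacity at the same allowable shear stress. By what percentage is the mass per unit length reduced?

19.8 %

Equal τ_max and T ⇒ the solid shaft needs d_s³ = d_o³(1−k⁴), so d_s = 70.1·(1−0.475⁴)^(1/3) = 68.89 mm.
Area ratio A_h/A_s = d_o²(1−k²)/d_s² = (1−k²)/(1−k⁴)^(2/3) = 0.8018.
Mass saving = 1 − 0.8018 = 19.8 %.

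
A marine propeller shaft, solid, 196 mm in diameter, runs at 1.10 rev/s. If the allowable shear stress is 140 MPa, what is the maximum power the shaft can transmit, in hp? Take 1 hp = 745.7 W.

J = πd⁴/32 = π(0.196)⁴/32 = 1.449×10^-4 m⁴.
T_max = τ_allow·J/r = 1.40×10^8 × 1.449×10^-4 / 0.0980 = 207000 N·m.
ω = 2π·1.10 = 6.912 rad/s, so P_max = T_max·ω = 1.431×10^6 W.

1920 hp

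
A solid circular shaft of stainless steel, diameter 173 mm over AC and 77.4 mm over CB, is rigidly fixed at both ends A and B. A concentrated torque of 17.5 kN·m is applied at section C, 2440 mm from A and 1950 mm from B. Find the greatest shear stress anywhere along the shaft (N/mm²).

Compatibility: T_A·a/J_AC = T_B·b/J_CB with T_A + T_B = T₀.
J_AC = 8.79×10^-5 m⁴, J_CB = 3.52×10^-6 m⁴, so T_A = T₀·(J_AC/a)/((J_AC/a)+(J_CB/b)) = 16660 N·m, T_B = 835.5 N·m.
τ in each portion: τ_AC = 1.64×10^7 Pa, τ_CB = 9.18×10^6 Pa; maximum is in AC.
τ_max = T_AC·r/J = 16660·0.0865/8.79×10^-5 = 1.639×10^7 Pa.

16.4 N/mm²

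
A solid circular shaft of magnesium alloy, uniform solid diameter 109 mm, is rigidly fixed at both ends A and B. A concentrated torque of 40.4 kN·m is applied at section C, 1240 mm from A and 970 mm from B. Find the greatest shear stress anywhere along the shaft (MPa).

89.1 MPa

With uniform GJ and both ends fixed, compatibility θ_AC = θ_CB gives T_A·a = T_B·b, together with T_A + T_B = T₀.
T_A = T₀·b/(a+b) = 40400·970/2210 = 17730 N·m; T_B = 22670 N·m.
τ in each portion: τ_AC = 6.97×10^7 Pa, τ_CB = 8.91×10^7 Pa; maximum is in CB.
τ_max = T_CB·r/J = 22670·0.0545/1.39×10^-5 = 8.915×10^7 Pa.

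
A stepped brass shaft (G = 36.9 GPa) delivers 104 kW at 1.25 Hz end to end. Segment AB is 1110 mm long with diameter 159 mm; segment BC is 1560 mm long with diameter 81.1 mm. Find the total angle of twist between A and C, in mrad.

ω = 2π·1.25 = 7.854 rad/s, so T = P/ω = 104×10³ / 7.854 = 13240 N·m.
J_AB = π(0.159)⁴/32 = 6.27×10^-5 m⁴; J_BC = π(0.0811)⁴/32 = 4.25×10^-6 m⁴.
θ = (T/G)·Σ L_i/J_i = (13240/36.9×10⁹)·(1.11/6.27×10^-5 + 1.56/4.25×10^-6) = 0.1382 rad.

138 mrad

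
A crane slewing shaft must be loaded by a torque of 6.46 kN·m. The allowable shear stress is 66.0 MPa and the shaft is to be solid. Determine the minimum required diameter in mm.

For a solid shaft τ_max = 16T/(πd³), so d = (16T/(π τ_allow))^(1/3) = (16·6460/(π·6.60×10^7))^(1/3) = 0.07929 m.

79.3 mm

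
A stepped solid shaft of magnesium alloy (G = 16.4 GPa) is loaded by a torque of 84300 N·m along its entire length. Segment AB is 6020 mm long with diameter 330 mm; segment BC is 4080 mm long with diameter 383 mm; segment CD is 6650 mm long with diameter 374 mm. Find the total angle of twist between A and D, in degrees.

3.11°

J_AB = π(0.330)⁴/32 = 1.16×10^-3 m⁴; J_BC = π(0.383)⁴/32 = 2.11×10^-3 m⁴; J_CD = π(0.374)⁴/32 = 1.92×10^-3 m⁴.
θ = (T/G)·Σ L_i/J_i = (84300/16.4×10⁹)·(6.02/1.16×10^-3 + 4.08/2.11×10^-3 + 6.65/1.92×10^-3) = 0.05430 rad.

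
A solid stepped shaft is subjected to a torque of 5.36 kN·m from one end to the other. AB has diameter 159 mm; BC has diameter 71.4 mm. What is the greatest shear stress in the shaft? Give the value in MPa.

Under the same torque, τ_max = 16T/(πd³) is largest where d is smallest — segment BC (d = 71.4 mm).
τ_max = 16·5360/(π·(0.0714)³) = 7.500×10^7 Pa.

75.0 MPa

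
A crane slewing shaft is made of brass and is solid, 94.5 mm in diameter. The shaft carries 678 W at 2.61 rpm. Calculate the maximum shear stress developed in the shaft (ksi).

ω = 2π·2.61/60 = 0.2733 rad/s, so T = P/ω = 678 / 0.2733 = 2481 N·m.
J = πd⁴/32 = π(0.0945)⁴/32 = 7.829×10^-6 m⁴.
τ_max = T·r/J = 2481 × 0.0473 / 7.829×10^-6 = 1.497×10^7 Pa.

2.17 ksi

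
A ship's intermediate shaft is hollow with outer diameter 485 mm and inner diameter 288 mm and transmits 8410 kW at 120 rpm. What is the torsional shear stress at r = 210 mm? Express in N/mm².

ω = 2π·120/60 = 12.57 rad/s, so T = P/ω = 8410×10³ / 12.57 = 669200 N·m.
J = π(d_o⁴ − d_i⁴)/32 = π(0.485⁴ − 0.288⁴)/32 = 4.757×10^-3 m⁴.
Shear stress varies linearly with radius: τ = T·r/J = 669200 × 0.210 / 4.757×10^-3 = 2.955×10^7 Pa.

29.5 N/mm²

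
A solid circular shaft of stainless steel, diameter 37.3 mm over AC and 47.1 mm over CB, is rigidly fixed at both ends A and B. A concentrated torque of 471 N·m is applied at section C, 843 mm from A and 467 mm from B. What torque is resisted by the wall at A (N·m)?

Compatibility: T_A·a/J_AC = T_B·b/J_CB with T_A + T_B = T₀.
J_AC = 1.90×10^-7 m⁴, J_CB = 4.83×10^-7 m⁴, so T_A = T₀·(J_AC/a)/((J_AC/a)+(J_CB/b)) = 84.27 N·m, T_B = 386.7 N·m.

84.3 N·m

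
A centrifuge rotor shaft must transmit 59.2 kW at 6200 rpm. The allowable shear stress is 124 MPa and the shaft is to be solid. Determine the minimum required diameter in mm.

ω = 2π·6200/60 = 649.3 rad/s, so T = P/ω = 59.2×10³ / 649.3 = 91.18 N·m.
For a solid shaft τ_max = 16T/(πd³), so d = (16T/(π τ_allow))^(1/3) = (16·91.18/(π·1.24×10^8))^(1/3) = 0.01553 m.

15.5 mm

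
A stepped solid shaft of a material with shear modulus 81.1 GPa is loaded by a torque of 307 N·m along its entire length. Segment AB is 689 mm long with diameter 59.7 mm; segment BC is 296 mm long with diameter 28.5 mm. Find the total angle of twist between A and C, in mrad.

J_AB = π(0.0597)⁴/32 = 1.25×10^-6 m⁴; J_BC = π(0.0285)⁴/32 = 6.48×10^-8 m⁴.
θ = (T/G)·Σ L_i/J_i = (307.0/81.1×10⁹)·(0.689/1.25×10^-6 + 0.296/6.48×10^-8) = 0.01939 rad.

19.4 mrad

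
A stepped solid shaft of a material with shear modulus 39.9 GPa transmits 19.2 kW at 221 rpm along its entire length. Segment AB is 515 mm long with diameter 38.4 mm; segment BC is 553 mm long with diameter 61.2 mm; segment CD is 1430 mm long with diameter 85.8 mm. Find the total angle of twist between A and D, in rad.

ω = 2π·221/60 = 23.14 rad/s, so T = P/ω = 19.2×10³ / 23.14 = 829.6 N·m.
J_AB = π(0.0384)⁴/32 = 2.13×10^-7 m⁴; J_BC = π(0.0612)⁴/32 = 1.38×10^-6 m⁴; J_CD = π(0.0858)⁴/32 = 5.32×10^-6 m⁴.
θ = (T/G)·Σ L_i/J_i = (829.6/39.9×10⁹)·(0.515/2.13×10^-7 + 0.553/1.38×10^-6 + 1.43/5.32×10^-6) = 0.06410 rad.

0.0641 rad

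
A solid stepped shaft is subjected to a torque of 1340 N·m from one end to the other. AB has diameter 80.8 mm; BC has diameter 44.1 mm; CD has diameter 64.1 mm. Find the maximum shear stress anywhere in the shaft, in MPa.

79.6 MPa

Under the same torque, τ_max = 16T/(πd³) is largest where d is smallest — segment BC (d = 44.1 mm).
τ_max = 16·1340/(π·(0.0441)³) = 7.957×10^7 Pa.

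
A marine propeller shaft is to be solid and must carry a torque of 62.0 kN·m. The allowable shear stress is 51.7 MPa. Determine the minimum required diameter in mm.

183 mm

For a solid shaft τ_max = 16T/(πd³), so d = (16T/(π τ_allow))^(1/3) = (16·62000/(π·5.17×10^7))^(1/3) = 0.1828 m.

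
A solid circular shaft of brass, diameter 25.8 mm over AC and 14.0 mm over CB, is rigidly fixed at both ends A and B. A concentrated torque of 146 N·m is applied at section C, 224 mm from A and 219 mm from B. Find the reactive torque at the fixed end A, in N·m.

134 N·m

Compatibility: T_A·a/J_AC = T_B·b/J_CB with T_A + T_B = T₀.
J_AC = 4.35×10^-8 m⁴, J_CB = 3.77×10^-9 m⁴, so T_A = T₀·(J_AC/a)/((J_AC/a)+(J_CB/b)) = 134.1 N·m, T_B = 11.89 N·m.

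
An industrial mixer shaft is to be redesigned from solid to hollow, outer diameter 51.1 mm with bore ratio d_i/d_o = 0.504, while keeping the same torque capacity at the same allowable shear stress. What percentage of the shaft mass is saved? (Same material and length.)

Equal τ_max and T ⇒ the solid shaft needs d_s³ = d_o³(1−k⁴), so d_s = 51.1·(1−0.504⁴)^(1/3) = 49.98 mm.
Area ratio A_h/A_s = d_o²(1−k²)/d_s² = (1−k²)/(1−k⁴)^(2/3) = 0.7799.
Mass saving = 1 − 0.7799 = 22.0 %.

22.0 %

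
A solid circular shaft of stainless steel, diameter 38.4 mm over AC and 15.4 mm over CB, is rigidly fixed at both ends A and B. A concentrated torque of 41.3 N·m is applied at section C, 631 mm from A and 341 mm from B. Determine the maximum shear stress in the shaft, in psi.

Compatibility: T_A·a/J_AC = T_B·b/J_CB with T_A + T_B = T₀.
J_AC = 2.13×10^-7 m⁴, J_CB = 5.52×10^-9 m⁴, so T_A = T₀·(J_AC/a)/((J_AC/a)+(J_CB/b)) = 39.41 N·m, T_B = 1.887 N·m.
τ in each portion: τ_AC = 3.55×10^6 Pa, τ_CB = 2.63×10^6 Pa; maximum is in AC.
τ_max = T_AC·r/J = 39.41·0.0192/2.13×10^-7 = 3.545×10^6 Pa.

514 psi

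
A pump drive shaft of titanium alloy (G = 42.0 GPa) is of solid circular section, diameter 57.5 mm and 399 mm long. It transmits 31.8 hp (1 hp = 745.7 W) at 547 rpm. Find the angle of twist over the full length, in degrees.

0.210°

ω = 2π·547/60 = 57.28 rad/s, so T = P/ω = 31.8×745.7 / 57.28 = 414.0 N·m.
J = πd⁴/32 = π(0.0575)⁴/32 = 1.073×10^-6 m⁴.
θ = T·L/(G·J) = 414.0 × 0.399 / (42.0×10⁹ × 1.073×10^-6) = 3.665×10^-3 rad.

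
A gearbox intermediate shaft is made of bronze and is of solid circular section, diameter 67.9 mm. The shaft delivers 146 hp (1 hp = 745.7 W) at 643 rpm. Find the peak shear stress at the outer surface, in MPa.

ω = 2π·643/60 = 67.33 rad/s, so T = P/ω = 146×745.7 / 67.33 = 1617 N·m.
J = πd⁴/32 = π(0.0679)⁴/32 = 2.087×10^-6 m⁴.
τ_max = T·r/J = 1617 × 0.0340 / 2.087×10^-6 = 2.630×10^7 Pa.

26.3 MPa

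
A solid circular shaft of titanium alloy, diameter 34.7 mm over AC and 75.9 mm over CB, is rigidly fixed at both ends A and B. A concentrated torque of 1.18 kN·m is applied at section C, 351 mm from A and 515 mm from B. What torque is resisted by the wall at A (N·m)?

Compatibility: T_A·a/J_AC = T_B·b/J_CB with T_A + T_B = T₀.
J_AC = 1.42×10^-7 m⁴, J_CB = 3.26×10^-6 m⁴, so T_A = T₀·(J_AC/a)/((J_AC/a)+(J_CB/b)) = 71.08 N·m, T_B = 1109 N·m.

71.1 N·m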